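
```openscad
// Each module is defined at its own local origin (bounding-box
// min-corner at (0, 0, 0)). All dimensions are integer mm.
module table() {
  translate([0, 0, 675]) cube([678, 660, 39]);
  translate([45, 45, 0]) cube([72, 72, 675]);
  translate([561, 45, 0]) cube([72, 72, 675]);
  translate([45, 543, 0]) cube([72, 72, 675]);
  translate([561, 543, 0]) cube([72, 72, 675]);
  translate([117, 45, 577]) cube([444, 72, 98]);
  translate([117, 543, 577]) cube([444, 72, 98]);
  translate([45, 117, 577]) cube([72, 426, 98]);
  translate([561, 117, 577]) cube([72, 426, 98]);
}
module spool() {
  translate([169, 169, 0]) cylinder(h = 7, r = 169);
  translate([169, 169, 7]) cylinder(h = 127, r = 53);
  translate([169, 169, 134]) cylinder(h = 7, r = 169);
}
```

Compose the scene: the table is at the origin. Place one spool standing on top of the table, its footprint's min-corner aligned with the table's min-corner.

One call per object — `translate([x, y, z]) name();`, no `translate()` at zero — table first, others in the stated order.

table();
translate([0, 0, 714]) spool();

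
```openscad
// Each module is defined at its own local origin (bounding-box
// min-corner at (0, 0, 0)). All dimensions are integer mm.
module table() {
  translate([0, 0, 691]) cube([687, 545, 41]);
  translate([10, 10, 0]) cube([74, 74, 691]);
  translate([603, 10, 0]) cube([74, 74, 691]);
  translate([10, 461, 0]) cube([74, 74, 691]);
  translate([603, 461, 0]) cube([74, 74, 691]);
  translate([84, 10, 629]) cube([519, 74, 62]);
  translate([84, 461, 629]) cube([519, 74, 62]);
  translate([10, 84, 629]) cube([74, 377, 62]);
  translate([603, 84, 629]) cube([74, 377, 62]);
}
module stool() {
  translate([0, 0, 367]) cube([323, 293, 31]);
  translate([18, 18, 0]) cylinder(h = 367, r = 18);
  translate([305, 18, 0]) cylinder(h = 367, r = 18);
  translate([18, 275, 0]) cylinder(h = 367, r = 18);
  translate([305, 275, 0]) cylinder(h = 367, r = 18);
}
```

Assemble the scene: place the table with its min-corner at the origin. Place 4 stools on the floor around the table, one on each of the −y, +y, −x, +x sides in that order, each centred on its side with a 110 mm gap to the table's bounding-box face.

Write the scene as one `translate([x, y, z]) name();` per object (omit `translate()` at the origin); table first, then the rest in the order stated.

table();
translate([182, -403, 0]) stool();
translate([182, 655, 0]) stool();
translate([-433, 126, 0]) stool();
translate([797, 126, 0]) stool();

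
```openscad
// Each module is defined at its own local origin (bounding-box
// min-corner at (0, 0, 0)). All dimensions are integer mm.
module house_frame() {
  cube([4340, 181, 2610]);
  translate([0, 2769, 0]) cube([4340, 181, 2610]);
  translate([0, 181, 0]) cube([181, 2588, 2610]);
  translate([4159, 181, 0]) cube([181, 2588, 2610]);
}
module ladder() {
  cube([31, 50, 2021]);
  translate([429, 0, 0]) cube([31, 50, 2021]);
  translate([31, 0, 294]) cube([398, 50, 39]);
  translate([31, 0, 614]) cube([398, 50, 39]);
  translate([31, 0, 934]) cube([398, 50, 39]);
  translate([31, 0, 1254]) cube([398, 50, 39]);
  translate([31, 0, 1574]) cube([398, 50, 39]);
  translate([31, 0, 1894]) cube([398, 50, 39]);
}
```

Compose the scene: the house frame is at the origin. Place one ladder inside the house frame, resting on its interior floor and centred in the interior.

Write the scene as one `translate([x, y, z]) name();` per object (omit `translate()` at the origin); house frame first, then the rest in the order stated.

house_frame();
translate([1940, 1450, 0]) ladder();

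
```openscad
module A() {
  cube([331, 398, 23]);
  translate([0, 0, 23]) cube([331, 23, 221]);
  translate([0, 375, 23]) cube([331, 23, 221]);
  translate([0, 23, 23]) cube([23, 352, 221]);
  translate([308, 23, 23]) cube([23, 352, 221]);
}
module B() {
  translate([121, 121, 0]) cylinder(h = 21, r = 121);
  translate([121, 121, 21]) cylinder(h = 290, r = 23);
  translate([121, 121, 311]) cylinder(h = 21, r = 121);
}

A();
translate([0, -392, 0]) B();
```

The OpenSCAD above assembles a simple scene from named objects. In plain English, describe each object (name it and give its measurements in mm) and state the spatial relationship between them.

A is an open storage box with external size 331×398×244 mm and wall thickness 23 mm (the base is also 23 mm thick). The base covers the whole footprint; the four walls stand on the base, with the y-facing walls full-width and the x-facing walls fitting between their inner faces.

B is a spool: two coaxial disc flanges of radius 121 mm and thickness 21 mm, joined by a core cylinder of radius 23 mm and height 290 mm. The lower flange rests on z = 0 and the three cylinders share a vertical axis.

The spool is on the floor beside the open box on its −y side.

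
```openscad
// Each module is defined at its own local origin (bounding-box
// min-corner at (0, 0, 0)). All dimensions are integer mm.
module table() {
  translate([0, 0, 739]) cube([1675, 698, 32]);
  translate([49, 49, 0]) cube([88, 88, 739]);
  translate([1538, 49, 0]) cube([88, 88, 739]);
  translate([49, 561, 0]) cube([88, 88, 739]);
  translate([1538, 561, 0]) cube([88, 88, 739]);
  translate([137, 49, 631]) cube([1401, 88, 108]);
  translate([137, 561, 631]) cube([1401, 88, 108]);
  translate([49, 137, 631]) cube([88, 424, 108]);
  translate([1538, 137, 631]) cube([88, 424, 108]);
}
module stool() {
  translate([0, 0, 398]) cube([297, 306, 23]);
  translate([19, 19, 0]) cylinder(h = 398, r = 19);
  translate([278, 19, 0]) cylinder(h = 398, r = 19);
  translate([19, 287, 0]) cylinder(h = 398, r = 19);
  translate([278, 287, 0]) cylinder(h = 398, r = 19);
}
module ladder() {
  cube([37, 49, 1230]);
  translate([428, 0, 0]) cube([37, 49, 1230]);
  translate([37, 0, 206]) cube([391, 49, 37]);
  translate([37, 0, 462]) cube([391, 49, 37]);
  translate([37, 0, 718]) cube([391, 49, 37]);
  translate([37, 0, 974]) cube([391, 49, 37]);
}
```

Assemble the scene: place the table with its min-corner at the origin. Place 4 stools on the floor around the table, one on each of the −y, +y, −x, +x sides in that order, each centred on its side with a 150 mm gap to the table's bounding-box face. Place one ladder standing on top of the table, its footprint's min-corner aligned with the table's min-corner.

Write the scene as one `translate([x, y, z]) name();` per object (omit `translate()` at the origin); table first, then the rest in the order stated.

table();
translate([689, -456, 0]) stool();
translate([689, 848, 0]) stool();
translate([-447, 196, 0]) stool();
translate([1825, 196, 0]) stool();
translate([0, 0, 771]) ladder();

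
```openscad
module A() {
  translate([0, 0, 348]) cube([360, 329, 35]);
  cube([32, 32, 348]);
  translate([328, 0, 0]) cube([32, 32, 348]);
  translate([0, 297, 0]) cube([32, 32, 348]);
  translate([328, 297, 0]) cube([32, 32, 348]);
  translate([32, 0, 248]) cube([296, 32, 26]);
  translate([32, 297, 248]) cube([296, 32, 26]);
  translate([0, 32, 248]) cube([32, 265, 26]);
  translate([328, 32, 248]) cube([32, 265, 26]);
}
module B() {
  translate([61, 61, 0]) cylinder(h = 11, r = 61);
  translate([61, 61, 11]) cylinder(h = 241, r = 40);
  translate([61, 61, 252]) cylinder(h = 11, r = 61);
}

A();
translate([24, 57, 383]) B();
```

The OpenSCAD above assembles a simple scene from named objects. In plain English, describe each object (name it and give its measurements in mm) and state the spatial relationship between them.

A is a four-legged stool. The seat is 360×329 mm, 35 mm thick, top at z = 383 mm. It stands on four square legs, each 32×32 mm in cross-section, from z = 0 to the seat underside, each flush with a corner of the seat. Four stretchers, 32 mm wide and 26 mm tall, connect adjacent legs with their undersides at z = 248 mm, each running between the inner faces of the legs it joins and aligned with the legs' outer faces on the other axis.

B is a spool: two coaxial disc flanges of radius 61 mm and thickness 11 mm, joined by a core cylinder of radius 40 mm and height 241 mm. The lower flange rests on z = 0 and the three cylinders share a vertical axis.

The spool is on top of the stool.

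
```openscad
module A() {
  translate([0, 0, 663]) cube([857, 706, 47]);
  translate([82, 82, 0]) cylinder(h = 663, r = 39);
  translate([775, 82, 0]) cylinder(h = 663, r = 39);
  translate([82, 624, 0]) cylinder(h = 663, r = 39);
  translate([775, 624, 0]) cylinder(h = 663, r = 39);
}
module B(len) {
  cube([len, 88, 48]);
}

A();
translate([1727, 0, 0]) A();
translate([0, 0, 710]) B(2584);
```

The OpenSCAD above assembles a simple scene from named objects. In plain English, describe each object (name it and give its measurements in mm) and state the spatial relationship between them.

A is a rectangular dining table. The top is 857×706×47 mm with its upper surface at z = 710 mm. It stands on four round legs of 78 mm diameter, each leg's bounding box inset 43 mm from the nearest pair of top edges, running from the floor to the underside of the top.

B is a rectangular beam 2584 mm long (x), 88 mm deep (y), 48 mm thick (z).

The beam spans the tops of two tables placed 870 mm apart, resting at z = 710 mm.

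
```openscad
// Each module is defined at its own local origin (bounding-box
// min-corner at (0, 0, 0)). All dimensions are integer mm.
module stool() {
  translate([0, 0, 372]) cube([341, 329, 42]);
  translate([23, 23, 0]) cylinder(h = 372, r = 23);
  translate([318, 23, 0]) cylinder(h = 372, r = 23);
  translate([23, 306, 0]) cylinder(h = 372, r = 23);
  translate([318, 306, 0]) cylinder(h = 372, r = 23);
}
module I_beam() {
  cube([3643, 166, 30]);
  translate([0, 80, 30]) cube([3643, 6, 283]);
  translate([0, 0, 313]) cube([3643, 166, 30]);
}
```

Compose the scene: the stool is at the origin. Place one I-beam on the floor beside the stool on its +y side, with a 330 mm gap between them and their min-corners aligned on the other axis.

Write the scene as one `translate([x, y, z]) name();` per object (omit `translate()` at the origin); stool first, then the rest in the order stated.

stool();
translate([0, 659, 0]) I_beam();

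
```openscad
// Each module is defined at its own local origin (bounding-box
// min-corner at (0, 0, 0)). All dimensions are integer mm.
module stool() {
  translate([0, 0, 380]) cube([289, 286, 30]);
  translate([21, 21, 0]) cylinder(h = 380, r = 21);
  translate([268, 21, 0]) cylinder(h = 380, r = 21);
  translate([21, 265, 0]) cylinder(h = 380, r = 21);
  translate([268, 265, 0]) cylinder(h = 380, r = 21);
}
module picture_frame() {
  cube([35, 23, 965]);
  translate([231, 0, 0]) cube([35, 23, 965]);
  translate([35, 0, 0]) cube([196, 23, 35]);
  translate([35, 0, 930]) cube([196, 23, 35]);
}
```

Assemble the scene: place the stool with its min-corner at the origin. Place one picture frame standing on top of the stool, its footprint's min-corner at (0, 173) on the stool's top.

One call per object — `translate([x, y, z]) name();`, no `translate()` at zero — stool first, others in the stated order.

stool();
translate([0, 173, 410]) picture_frame();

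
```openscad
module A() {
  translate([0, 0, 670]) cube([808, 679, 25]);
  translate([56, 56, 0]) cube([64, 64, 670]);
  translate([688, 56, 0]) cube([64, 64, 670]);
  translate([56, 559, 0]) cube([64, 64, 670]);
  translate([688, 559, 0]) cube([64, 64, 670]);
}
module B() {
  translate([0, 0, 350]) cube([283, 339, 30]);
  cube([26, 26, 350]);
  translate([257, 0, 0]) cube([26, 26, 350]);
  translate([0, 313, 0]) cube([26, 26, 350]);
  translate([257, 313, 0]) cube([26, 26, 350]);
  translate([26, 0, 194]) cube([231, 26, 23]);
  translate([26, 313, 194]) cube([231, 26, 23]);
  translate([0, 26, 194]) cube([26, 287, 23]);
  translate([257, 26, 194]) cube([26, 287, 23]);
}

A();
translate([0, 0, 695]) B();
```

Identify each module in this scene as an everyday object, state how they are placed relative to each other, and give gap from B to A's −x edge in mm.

The stool's min-x is at 0; the table's min-x is 0; gap = 0 mm.

A is a table. B is a stool. The stool is on top of the table. The gap from the stool to the table's −x edge is 0 mm.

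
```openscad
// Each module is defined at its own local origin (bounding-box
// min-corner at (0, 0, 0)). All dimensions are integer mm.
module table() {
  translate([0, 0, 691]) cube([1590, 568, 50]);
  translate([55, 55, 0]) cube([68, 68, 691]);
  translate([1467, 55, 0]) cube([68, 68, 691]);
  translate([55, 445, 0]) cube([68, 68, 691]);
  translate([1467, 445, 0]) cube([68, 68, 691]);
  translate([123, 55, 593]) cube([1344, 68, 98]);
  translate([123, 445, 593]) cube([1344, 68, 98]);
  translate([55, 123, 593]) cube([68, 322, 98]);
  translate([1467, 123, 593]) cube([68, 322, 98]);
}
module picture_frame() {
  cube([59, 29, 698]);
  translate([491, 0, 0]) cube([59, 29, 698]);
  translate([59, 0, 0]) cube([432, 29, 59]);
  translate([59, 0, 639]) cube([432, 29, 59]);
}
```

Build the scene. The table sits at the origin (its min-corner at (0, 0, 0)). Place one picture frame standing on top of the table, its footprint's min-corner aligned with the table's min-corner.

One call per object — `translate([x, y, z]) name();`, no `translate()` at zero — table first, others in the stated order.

table();
translate([0, 0, 741]) picture_frame();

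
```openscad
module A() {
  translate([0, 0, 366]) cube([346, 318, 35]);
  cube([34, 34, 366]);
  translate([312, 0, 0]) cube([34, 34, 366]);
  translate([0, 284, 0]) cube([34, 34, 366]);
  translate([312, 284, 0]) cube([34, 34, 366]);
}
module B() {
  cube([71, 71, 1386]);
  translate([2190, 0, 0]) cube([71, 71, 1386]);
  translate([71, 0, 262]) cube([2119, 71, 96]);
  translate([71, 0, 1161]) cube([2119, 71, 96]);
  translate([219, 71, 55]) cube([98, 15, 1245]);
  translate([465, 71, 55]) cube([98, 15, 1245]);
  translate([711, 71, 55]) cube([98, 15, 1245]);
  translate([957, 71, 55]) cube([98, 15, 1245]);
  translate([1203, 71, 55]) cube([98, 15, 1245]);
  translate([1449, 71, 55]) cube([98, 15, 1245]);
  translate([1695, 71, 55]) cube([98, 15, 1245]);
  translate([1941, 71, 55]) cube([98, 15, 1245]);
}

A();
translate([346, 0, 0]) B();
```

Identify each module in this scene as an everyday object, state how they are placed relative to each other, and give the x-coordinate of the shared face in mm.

A is a stool. B is a fence section. The fence section is against the stool's +x side, with their −y faces flush. The x-coordinate of the shared face is 346 mm.

The stool's +x face and the fence section's −x face are both at x = 346 mm.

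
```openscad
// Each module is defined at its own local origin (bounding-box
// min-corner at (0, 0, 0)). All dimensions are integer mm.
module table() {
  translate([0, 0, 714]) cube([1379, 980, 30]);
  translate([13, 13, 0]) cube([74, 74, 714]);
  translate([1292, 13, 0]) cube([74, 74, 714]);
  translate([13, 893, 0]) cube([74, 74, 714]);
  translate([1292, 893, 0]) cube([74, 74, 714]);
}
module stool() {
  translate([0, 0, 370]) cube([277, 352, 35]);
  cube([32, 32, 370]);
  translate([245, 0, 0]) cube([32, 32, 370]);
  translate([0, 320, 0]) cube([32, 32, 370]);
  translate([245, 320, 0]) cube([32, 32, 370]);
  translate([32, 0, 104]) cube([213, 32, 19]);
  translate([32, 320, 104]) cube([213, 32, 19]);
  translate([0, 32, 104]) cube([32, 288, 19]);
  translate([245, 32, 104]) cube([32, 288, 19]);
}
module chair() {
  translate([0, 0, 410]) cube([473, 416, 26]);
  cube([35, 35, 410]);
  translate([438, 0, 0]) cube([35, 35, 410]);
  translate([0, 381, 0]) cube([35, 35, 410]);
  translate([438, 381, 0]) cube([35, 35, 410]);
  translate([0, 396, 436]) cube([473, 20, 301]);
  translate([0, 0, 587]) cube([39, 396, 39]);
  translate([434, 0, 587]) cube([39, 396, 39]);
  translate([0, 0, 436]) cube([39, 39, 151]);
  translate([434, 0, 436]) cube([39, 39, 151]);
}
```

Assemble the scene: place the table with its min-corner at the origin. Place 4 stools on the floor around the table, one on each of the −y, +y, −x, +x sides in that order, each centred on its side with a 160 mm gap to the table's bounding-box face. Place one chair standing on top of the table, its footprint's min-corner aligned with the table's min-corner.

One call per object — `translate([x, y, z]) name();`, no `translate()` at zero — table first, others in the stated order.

table();
translate([551, -512, 0]) stool();
translate([551, 1140, 0]) stool();
translate([-437, 314, 0]) stool();
translate([1539, 314, 0]) stool();
translate([0, 0, 744]) chair();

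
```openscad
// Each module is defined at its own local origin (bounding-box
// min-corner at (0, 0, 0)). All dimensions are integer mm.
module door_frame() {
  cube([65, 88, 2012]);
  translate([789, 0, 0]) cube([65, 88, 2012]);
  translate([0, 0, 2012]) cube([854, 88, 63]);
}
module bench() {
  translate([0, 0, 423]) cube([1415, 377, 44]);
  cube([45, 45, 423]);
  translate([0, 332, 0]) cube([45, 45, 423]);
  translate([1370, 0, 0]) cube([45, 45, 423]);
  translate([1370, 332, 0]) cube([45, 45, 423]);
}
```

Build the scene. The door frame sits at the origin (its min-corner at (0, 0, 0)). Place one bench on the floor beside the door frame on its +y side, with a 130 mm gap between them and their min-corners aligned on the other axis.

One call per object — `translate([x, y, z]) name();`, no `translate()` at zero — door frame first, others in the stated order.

door_frame();
translate([0, 218, 0]) bench();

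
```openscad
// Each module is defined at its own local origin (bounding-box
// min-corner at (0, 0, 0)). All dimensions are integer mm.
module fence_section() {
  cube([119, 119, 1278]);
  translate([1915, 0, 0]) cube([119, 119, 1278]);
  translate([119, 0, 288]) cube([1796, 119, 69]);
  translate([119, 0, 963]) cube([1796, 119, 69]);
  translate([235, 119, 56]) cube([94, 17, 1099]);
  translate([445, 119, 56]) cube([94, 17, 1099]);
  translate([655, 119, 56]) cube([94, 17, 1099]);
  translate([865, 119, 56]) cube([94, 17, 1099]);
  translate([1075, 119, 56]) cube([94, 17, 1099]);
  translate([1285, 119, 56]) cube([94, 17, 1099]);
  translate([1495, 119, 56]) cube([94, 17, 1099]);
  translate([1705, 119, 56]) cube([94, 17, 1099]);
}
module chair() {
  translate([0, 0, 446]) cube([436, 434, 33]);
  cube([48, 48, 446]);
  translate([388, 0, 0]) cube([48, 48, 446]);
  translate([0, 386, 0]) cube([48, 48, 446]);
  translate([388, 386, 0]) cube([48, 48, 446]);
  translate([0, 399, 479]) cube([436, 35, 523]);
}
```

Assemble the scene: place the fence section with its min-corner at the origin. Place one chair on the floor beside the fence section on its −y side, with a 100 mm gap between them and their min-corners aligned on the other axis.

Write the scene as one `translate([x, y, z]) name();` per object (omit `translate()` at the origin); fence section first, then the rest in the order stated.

fence_section();
translate([0, -534, 0]) chair();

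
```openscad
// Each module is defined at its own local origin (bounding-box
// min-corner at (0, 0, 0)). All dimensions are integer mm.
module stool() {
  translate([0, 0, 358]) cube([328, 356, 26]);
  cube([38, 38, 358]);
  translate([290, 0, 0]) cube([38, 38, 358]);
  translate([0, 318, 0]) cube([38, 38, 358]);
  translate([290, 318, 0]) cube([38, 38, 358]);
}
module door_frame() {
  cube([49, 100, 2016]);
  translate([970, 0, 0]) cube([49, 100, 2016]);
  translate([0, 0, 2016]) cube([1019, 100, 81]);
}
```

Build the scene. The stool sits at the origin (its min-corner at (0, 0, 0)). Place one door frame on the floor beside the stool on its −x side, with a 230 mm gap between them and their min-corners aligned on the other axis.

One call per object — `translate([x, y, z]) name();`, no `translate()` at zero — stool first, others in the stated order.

stool();
translate([-1249, 0, 0]) door_frame();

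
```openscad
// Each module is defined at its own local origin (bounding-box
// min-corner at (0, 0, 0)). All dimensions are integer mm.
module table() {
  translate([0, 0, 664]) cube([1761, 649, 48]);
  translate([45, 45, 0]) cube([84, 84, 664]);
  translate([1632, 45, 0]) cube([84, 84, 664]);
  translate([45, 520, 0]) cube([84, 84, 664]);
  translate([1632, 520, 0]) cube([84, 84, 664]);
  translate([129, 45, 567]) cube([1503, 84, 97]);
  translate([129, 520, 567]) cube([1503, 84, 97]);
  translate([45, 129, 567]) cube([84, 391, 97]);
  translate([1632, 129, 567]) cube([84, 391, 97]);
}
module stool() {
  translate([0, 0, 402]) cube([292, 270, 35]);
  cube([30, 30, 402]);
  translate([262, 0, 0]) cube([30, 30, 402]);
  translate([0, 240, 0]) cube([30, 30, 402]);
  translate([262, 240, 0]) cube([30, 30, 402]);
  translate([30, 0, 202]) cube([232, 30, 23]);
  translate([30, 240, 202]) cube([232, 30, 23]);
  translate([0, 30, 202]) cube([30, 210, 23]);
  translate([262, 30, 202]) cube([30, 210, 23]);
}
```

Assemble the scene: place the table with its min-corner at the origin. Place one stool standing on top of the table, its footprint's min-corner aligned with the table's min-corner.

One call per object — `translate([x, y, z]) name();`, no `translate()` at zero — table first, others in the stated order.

table();
translate([0, 0, 712]) stool();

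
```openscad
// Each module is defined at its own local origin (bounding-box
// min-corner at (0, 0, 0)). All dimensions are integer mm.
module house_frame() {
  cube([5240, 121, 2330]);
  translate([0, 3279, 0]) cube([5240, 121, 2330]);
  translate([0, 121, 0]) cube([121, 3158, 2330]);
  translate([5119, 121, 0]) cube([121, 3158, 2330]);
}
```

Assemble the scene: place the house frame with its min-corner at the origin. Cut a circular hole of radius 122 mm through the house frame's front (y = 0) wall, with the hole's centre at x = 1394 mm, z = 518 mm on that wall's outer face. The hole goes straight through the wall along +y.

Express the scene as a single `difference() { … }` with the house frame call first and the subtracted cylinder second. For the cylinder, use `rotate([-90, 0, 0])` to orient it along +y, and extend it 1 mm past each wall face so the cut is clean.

difference() {
  house_frame();
  translate([1394, -1, 518]) rotate([-90, 0, 0]) cylinder(h = 123, r = 122);
}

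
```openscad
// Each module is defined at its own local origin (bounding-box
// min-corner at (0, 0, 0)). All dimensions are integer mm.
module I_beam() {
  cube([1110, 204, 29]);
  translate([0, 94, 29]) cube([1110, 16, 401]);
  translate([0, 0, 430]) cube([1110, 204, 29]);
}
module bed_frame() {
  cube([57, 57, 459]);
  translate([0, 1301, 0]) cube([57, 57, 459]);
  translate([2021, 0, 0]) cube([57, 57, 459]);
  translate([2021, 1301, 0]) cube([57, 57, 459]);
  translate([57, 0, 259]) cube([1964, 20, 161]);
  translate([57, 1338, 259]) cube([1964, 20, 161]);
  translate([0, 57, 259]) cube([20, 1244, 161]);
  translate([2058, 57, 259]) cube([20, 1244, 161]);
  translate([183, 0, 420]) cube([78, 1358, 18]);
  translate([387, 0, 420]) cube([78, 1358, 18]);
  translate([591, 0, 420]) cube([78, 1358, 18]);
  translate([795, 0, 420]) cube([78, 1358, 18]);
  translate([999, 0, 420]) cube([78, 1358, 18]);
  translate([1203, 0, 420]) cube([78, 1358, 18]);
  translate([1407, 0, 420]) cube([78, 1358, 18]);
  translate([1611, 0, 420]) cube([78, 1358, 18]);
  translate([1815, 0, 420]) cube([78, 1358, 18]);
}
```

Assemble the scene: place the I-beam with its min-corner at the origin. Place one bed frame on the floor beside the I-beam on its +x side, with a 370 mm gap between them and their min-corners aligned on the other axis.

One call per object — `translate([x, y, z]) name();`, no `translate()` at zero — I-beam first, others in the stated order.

I_beam();
translate([1480, 0, 0]) bed_frame();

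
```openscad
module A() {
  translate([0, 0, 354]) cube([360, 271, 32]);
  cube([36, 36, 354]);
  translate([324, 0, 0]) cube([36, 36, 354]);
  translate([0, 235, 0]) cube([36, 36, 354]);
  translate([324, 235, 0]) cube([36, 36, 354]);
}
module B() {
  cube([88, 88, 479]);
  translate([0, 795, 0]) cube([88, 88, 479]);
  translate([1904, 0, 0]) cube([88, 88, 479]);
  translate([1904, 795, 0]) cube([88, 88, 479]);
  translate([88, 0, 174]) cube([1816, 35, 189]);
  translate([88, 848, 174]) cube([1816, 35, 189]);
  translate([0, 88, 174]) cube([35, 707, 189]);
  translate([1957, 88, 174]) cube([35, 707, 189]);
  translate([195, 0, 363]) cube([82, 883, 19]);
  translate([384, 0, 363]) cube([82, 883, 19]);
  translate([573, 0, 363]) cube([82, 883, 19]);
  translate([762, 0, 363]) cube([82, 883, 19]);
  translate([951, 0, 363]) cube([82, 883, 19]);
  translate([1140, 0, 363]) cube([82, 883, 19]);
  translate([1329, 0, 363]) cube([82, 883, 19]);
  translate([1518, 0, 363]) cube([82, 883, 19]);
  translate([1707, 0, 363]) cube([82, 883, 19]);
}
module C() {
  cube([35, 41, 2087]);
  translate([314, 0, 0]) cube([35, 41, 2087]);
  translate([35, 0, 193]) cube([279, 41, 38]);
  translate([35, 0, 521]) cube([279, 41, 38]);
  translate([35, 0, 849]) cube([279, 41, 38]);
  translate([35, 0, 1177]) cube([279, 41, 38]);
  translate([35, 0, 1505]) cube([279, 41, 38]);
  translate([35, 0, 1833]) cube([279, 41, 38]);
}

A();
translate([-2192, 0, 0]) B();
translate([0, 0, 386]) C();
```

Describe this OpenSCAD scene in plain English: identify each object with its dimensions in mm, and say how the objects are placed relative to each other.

A is a four-legged stool. The seat is 360×271 mm, 32 mm thick, top at z = 386 mm. It stands on four square legs, each 36×36 mm in cross-section, from z = 0 to the seat underside, each flush with a corner of the seat.

B is a bed frame 1992 mm long (x) by 883 mm wide (y). Four 88×88 mm corner posts, 479 mm tall, at the corners of the footprint. Four rails of 35 mm thickness and 189 mm height run between adjacent posts with their undersides at z = 174 mm, their outer faces flush with the outside of the frame (the two x-running rails run between the posts' inner faces; the two y-running rails run between the posts' inner faces). 9 slats, each 82 mm wide (x) and 19 mm thick, lie across the top of the two x-running rails, running the full 883 mm width of the frame in y; the slats are evenly spaced along x between the inner faces of the end posts with equal gaps (rounded down to the nearest mm) at the −x end and between each pair — any rounding remainder accumulates at the +x end.

C is a wooden ladder with two side rails of 35×41 mm section and 2087 mm height, set 349 mm apart overall. Between them run 6 rectangular rungs (41 mm deep, 38 mm thick), front faces flush with the rails' −y face. The bottom of the first rung is 193 mm above the floor and each subsequent rung is 328 mm higher than the one below.

The bed frame is on the floor beside the stool on its −x side. The ladder is on top of the stool.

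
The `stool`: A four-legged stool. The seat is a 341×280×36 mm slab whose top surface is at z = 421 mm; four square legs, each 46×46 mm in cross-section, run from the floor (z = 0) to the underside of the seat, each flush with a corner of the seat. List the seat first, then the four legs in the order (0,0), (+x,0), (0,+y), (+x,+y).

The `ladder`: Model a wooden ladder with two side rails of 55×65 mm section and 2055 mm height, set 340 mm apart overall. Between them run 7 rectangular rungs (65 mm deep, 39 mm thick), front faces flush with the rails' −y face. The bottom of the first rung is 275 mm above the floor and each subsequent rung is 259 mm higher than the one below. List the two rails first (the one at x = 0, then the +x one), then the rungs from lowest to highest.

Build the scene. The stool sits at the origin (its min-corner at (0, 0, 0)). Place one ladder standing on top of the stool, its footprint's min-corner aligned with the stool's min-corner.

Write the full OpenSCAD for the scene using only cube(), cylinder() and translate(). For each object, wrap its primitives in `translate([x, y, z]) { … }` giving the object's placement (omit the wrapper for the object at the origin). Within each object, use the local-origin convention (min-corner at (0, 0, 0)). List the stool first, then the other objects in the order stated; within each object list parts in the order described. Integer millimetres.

translate([0, 0, 385]) cube([341, 280, 36]);
cube([46, 46, 385]);
translate([295, 0, 0]) cube([46, 46, 385]);
translate([0, 234, 0]) cube([46, 46, 385]);
translate([295, 234, 0]) cube([46, 46, 385]);
translate([0, 0, 421]) {
  cube([55, 65, 2055]);
  translate([285, 0, 0]) cube([55, 65, 2055]);
  translate([55, 0, 275]) cube([230, 65, 39]);
  translate([55, 0, 534]) cube([230, 65, 39]);
  translate([55, 0, 793]) cube([230, 65, 39]);
  translate([55, 0, 1052]) cube([230, 65, 39]);
  translate([55, 0, 1311]) cube([230, 65, 39]);
  translate([55, 0, 1570]) cube([230, 65, 39]);
  translate([55, 0, 1829]) cube([230, 65, 39]);
}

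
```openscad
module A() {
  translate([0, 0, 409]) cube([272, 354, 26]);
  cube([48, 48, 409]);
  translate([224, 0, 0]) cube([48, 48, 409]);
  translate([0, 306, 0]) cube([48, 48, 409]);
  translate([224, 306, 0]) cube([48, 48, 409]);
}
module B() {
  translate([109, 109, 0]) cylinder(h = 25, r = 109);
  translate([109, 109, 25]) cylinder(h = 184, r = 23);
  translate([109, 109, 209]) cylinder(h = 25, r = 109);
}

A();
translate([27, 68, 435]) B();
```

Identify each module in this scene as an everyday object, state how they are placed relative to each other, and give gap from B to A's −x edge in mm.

The spool's min-x is at 27; the stool's min-x is 0; gap = 27 mm.

A is a stool. B is a spool. The spool is on top of the stool, centred. The gap from the spool to the stool's −x edge is 27 mm.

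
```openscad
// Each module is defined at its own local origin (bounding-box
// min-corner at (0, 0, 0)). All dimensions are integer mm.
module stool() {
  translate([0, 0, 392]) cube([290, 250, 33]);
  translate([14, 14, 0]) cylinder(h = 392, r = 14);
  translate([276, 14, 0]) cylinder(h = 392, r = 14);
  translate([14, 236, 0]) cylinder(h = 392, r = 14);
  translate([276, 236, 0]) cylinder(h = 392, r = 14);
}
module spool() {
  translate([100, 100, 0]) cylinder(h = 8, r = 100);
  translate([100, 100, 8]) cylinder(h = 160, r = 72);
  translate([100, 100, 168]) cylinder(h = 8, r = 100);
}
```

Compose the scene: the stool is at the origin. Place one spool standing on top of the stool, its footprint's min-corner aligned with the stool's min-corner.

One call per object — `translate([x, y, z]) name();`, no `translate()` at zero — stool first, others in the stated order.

stool();
translate([0, 0, 425]) spool();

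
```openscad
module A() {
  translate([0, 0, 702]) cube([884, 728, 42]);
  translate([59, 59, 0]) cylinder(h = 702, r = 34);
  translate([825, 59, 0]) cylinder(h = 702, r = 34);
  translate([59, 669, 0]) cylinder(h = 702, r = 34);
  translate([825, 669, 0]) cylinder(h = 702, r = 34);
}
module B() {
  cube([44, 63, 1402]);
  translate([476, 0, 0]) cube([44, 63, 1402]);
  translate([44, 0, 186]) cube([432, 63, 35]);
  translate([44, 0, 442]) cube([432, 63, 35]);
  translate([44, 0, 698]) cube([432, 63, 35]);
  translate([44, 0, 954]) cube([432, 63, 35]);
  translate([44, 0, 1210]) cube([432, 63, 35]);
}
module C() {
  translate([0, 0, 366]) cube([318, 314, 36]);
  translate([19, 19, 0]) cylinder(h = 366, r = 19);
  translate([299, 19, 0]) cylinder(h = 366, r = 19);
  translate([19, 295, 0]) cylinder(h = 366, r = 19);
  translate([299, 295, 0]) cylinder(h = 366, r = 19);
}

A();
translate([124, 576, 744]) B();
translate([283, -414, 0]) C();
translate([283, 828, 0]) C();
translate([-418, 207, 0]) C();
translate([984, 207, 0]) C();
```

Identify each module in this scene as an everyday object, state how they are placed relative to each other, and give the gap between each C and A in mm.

Each stool's nearest face is 100 mm from the table's bounding box.

A is a table. B is a ladder. C is a stool. The ladder is on top of the table. Four stools sit around the table at the −y, +y, −x, +x sides. The gap between each stool and the table is 100 mm.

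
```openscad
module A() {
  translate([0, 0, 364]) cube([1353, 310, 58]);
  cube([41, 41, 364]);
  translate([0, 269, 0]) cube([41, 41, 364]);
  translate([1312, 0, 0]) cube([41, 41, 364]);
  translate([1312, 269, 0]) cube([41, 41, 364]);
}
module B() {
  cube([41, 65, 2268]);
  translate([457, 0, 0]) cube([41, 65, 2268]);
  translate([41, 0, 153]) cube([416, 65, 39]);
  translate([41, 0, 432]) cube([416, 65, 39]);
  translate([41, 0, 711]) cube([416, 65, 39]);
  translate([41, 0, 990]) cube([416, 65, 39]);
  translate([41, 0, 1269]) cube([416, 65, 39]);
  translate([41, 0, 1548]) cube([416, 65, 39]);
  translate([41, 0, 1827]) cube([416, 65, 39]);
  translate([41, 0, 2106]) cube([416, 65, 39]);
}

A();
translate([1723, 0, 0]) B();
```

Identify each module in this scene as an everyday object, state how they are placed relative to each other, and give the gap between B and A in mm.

The ladder's nearest face is 370 mm from the bench's +x face.

A is a bench. B is a ladder. The ladder is on the floor beside the bench on its +x side. The gap between the ladder and the bench is 370 mm.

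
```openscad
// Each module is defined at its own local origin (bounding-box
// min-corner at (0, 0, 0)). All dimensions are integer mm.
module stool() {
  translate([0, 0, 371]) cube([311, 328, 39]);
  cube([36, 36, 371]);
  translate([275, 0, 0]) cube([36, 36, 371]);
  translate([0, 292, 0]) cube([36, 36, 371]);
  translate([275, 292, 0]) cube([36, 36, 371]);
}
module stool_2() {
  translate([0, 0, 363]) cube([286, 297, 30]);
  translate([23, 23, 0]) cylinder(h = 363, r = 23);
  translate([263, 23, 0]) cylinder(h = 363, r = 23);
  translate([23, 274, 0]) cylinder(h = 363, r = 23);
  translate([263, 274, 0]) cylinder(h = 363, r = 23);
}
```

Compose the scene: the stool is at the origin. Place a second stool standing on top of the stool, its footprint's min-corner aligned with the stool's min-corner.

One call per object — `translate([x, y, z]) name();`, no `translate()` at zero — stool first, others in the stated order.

stool();
translate([0, 0, 410]) stool_2();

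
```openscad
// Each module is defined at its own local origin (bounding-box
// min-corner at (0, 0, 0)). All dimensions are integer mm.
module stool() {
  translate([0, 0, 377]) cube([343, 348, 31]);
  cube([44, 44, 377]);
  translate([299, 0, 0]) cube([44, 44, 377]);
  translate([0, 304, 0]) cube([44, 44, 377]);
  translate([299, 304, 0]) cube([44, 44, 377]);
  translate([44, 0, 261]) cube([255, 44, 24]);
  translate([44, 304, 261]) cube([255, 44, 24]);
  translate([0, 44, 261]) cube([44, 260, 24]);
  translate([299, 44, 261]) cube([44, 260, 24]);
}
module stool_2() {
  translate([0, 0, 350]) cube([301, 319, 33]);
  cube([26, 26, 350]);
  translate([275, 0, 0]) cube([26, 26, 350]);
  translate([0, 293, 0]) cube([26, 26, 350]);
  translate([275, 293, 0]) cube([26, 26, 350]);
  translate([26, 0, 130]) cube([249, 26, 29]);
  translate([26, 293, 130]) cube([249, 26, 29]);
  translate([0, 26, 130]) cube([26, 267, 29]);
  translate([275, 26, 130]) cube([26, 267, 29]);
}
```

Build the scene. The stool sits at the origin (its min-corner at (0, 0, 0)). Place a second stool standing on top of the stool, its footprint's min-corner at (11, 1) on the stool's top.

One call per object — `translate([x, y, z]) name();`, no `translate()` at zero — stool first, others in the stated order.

stool();
translate([11, 1, 408]) stool_2();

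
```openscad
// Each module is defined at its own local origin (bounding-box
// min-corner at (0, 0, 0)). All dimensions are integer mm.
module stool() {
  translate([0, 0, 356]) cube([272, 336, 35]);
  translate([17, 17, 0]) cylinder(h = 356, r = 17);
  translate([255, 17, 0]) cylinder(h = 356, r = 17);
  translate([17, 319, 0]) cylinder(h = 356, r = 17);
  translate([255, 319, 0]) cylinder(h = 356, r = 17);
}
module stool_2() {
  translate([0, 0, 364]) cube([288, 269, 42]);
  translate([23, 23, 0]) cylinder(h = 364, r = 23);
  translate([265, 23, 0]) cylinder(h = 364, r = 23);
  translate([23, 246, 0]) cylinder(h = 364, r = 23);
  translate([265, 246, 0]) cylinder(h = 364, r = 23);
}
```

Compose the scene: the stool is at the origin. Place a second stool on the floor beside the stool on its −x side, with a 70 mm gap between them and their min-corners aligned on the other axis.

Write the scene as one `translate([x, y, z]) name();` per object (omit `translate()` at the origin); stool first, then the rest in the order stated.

stool();
translate([-358, 0, 0]) stool_2();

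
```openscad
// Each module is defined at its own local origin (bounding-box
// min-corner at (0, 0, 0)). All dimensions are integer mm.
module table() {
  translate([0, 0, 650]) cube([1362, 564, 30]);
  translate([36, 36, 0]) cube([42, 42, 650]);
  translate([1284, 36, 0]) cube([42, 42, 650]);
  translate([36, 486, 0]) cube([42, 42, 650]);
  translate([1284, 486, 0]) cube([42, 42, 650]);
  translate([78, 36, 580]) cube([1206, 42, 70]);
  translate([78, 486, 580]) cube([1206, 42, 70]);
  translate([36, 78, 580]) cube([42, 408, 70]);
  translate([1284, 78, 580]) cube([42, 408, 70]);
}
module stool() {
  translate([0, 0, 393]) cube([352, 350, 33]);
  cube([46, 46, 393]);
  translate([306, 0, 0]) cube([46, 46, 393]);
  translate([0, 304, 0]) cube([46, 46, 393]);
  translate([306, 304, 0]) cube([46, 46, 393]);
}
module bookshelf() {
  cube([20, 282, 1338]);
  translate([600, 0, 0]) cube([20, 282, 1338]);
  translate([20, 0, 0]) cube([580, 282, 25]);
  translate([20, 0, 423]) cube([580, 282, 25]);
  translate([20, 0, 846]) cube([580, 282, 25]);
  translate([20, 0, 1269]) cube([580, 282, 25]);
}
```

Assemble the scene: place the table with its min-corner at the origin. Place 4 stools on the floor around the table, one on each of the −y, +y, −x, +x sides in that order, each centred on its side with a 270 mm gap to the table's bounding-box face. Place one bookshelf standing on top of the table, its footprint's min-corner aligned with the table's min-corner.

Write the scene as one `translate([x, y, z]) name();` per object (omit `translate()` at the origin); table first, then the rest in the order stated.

table();
translate([505, -620, 0]) stool();
translate([505, 834, 0]) stool();
translate([-622, 107, 0]) stool();
translate([1632, 107, 0]) stool();
translate([0, 0, 680]) bookshelf();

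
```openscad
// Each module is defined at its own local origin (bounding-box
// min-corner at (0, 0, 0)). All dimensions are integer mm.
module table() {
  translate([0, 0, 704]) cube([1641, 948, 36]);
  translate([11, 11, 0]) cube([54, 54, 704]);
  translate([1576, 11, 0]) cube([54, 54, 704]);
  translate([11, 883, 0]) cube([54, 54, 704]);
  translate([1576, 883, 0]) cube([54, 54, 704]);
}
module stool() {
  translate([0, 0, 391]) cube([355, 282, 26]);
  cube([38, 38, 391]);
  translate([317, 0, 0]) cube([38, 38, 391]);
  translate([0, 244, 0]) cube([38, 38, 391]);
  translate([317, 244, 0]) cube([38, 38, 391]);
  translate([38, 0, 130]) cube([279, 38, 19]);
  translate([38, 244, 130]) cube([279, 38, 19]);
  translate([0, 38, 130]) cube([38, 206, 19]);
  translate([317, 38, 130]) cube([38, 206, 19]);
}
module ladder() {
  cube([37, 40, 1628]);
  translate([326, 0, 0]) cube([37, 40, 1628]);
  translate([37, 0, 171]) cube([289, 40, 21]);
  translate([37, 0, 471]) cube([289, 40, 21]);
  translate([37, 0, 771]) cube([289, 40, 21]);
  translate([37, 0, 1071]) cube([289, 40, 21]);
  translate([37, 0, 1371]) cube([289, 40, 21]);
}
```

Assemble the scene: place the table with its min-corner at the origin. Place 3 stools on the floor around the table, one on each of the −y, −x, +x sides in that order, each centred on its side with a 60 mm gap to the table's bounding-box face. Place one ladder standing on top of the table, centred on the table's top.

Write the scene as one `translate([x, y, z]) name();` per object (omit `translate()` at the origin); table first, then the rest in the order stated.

table();
translate([643, -342, 0]) stool();
translate([-415, 333, 0]) stool();
translate([1701, 333, 0]) stool();
translate([639, 454, 740]) ladder();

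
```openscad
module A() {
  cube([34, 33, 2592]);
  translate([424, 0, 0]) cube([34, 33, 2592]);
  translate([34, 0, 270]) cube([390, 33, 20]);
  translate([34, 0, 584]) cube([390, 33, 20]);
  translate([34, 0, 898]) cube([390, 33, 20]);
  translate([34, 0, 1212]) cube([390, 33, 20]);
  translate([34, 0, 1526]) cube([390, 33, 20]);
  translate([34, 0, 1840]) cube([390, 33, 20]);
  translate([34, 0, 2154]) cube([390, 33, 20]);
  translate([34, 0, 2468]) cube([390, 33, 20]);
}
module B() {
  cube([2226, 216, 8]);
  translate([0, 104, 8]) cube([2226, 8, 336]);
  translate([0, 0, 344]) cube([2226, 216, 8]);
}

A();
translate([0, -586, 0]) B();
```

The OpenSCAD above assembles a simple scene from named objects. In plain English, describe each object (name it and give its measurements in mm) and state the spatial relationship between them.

A is a straight ladder. Two 34×33 mm vertical rails, 2592 mm tall, stand 458 mm apart (outside-to-outside) with their front faces coplanar on the −y side. 8 rungs, each 33 mm deep and 20 mm tall, span between the inner faces of the rails, front faces flush with the rails. The lowest rung's underside is at z = 270 mm and rungs are spaced 314 mm apart (underside to underside).

B is an I-beam lying along x, 2226 mm long. Overall section height 352 mm. Two flanges 216 mm wide (y) and 8 mm thick, one on the floor and one at the top; a web 8 mm thick runs between them, centred on the flange width.

The I-beam is on the floor beside the ladder on its −y side.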